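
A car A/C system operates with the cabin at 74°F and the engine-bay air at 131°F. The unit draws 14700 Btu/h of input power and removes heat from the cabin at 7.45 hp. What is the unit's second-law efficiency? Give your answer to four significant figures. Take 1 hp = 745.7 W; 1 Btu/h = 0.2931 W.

0.1377

Converting, Q̇_C = 7.450 hp = 18950 Btu/h, so COP_actual = Q̇_C/Ẇ = 18950/14700 = 1.289.
In absolute terms T_C = 296.48 K and T_H = 328.15 K, so ΔT = 31.67 K.
COP_Carnot = T_C/ΔT = 296.48/31.67 = 9.363.
η_II = COP_actual/COP_Carnot = 1.289/9.363 = 0.1377.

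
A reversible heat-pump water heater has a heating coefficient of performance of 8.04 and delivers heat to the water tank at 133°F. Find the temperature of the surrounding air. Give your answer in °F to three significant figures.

59.3 °F

COP_HP = T_H/(T_H − T_C) gives T_H − T_C = T_H/COP.
With T_H = 329.26 K, T_C = 329.26 × (1 − 1/8.04) = 288.31 K.
Converting, 288.31 K = 59.28°F.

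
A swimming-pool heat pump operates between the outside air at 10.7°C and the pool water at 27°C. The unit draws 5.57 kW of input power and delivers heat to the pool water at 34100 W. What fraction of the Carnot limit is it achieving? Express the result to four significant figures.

Converting, Q̇_H = 34100 W = 34.10 kW, so COP_actual = Q̇_H/Ẇ = 34.10/5.570 = 6.122.
In absolute terms T_C = 283.85 K and T_H = 300.15 K, so ΔT = 16.30 K.
COP_Carnot = T_H/ΔT = 300.15/16.30 = 18.41.
η_II = COP_actual/COP_Carnot = 6.122/18.41 = 0.3325.

0.3325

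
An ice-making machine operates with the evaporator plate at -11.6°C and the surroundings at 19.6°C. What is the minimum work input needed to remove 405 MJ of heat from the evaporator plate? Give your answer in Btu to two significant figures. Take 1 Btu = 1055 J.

In absolute terms T_C = 261.55 K and T_H = 292.75 K, so ΔT = 31.20 K.
The reversible limit is COP_R = T_C/ΔT = 8.383, so W_min = Q_C/COP = Q_C·ΔT/T_C.
W_min = 405.0 × 31.20/261.55 = 48.31 MJ = 45790 Btu.

46000 Btu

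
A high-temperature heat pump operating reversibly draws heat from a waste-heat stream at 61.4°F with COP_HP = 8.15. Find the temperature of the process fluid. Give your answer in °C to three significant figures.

COP_HP = T_H/(T_H − T_C) rearranges to T_H = COP·T_C/(COP − 1).
With T_C = 289.48 K, T_H = 8.15 × 289.48/7.150 = 329.97 K.
Converting, 329.97 K = 56.82°C.

56.8 °C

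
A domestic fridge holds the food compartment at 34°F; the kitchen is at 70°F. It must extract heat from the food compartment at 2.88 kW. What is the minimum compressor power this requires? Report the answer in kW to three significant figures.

In absolute terms T_C = 274.26 K and T_H = 294.26 K, so ΔT = 20.00 K.
COP_Carnot = T_C/ΔT = 274.26/20.00 = 13.71.
Ẇ_min = Q̇/COP_Carnot = 2.880/13.71 = 0.2100 kW.

0.210 kW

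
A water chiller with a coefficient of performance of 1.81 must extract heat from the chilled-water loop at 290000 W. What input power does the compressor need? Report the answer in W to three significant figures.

160000 W

Ẇ = Q̇_C/COP = 290000/1.81 = 160200 W.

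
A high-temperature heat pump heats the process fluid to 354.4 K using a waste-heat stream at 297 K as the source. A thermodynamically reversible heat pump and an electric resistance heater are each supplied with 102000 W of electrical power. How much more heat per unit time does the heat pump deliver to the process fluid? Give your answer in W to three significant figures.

528000 W

The reservoir spacing is ΔT = 354.4 − 297 = 57.40 K.
COP_Carnot = T_H/ΔT = 354.40/57.40 = 6.174.
The heat pump delivers Q̇_H = COP × Ẇ = 629800 W; the resistance heater delivers Ẇ = 102000 W.
Extra = (COP − 1)·Ẇ = 527800 W.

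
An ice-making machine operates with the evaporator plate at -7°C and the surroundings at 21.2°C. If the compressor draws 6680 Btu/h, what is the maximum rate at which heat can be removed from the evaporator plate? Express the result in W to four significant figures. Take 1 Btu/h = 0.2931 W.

In absolute terms T_C = 266.15 K and T_H = 294.35 K, so ΔT = 28.20 K.
COP_Carnot = T_C/ΔT = 266.15/28.20 = 9.438.
Q̇_max = COP_Carnot × Ẇ = 9.438 × 6680 Btu/h = 63050 Btu/h = 18480 W.

18480 W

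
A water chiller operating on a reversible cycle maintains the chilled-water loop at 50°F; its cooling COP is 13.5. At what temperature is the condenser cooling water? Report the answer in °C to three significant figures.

31.0 °C

COP_R = T_C/(T_H − T_C) gives T_H − T_C = T_C/COP.
With T_C = 283.15 K, T_H = 283.15 × (1 + 1/13.5) = 304.12 K.
Converting, 304.12 K = 30.97°C.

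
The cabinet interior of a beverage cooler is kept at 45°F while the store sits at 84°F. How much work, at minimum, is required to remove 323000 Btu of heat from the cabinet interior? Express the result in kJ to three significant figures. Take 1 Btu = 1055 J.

In absolute terms T_C = 280.37 K and T_H = 302.04 K, so ΔT = 21.67 K.
The reversible limit is COP_R = T_C/ΔT = 12.94, so W_min = Q_C/COP = Q_C·ΔT/T_C.
W_min = 323000 × 21.67/280.37 = 24960 Btu = 26330 kJ.

26300 kJ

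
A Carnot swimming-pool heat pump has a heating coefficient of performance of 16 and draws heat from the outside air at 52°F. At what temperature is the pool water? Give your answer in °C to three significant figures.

30.1 °C

COP_HP = T_H/(T_H − T_C) rearranges to T_H = COP·T_C/(COP − 1).
With T_C = 284.26 K, T_H = 16 × 284.26/15.00 = 303.21 K.
Converting, 303.21 K = 30.06°C.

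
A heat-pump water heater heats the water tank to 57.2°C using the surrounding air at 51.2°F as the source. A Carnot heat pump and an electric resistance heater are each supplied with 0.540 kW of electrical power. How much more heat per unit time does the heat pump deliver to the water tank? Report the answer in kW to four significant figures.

In absolute terms T_C = 283.82 K and T_H = 330.35 K, so ΔT = 46.53 K.
COP_Carnot = T_H/ΔT = 330.35/46.53 = 7.099.
The heat pump delivers Q̇_H = COP × Ẇ = 3.834 kW; the resistance heater delivers Ẇ = 0.5400 kW.
Extra = (COP − 1)·Ẇ = 3.294 kW.

3.294 kW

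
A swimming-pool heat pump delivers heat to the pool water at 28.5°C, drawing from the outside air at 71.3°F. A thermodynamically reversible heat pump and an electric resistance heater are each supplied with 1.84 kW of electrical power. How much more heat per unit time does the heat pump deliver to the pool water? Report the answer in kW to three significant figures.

In absolute terms T_C = 294.98 K and T_H = 301.65 K, so ΔT = 6.667 K.
COP_Carnot = T_H/ΔT = 301.65/6.667 = 45.25.
The heat pump delivers Q̇_H = COP × Ẇ = 83.26 kW; the resistance heater delivers Ẇ = 1.840 kW.
Extra = (COP − 1)·Ẇ = 81.42 kW.

81.4 kW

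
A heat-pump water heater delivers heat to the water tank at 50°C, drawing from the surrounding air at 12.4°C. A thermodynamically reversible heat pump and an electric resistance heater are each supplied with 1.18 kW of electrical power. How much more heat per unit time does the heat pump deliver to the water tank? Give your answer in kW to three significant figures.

In absolute terms T_C = 285.55 K and T_H = 323.15 K, so ΔT = 37.60 K.
COP_Carnot = T_H/ΔT = 323.15/37.60 = 8.594.
The heat pump delivers Q̇_H = COP × Ẇ = 10.14 kW; the resistance heater delivers Ẇ = 1.180 kW.
Extra = (COP − 1)·Ẇ = 8.961 kW.

8.96 kW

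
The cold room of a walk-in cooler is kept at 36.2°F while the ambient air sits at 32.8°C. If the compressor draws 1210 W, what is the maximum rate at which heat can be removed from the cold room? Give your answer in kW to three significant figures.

10.9 kW

In absolute terms T_C = 275.48 K and T_H = 305.95 K, so ΔT = 30.47 K.
COP_Carnot = T_C/ΔT = 275.48/30.47 = 9.042.
Q̇_max = COP_Carnot × Ẇ = 9.042 × 1210 W = 10940 W = 10.94 kW.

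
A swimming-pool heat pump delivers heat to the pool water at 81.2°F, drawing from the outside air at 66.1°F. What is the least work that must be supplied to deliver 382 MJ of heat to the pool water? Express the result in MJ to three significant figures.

In absolute terms T_C = 292.09 K and T_H = 300.48 K, so ΔT = 8.389 K.
The reversible limit is COP_HP = T_H/ΔT = 35.82, so W_min = Q_H/COP = Q_H·ΔT/T_H.
W_min = 382.0 × 8.389/300.48 = 10.66 MJ.

10.7 MJ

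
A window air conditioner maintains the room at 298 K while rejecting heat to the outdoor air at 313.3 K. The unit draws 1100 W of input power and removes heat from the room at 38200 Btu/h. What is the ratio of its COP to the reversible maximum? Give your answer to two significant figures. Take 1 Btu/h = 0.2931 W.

0.52

Converting, Q̇_C = 38200 Btu/h = 11200 W, so COP_actual = Q̇_C/Ẇ = 11200/1100 = 10.18.
The reservoir spacing is ΔT = 313.3 − 298 = 15.30 K.
COP_Carnot = T_C/ΔT = 298.00/15.30 = 19.48.
η_II = COP_actual/COP_Carnot = 10.18/19.48 = 0.5226.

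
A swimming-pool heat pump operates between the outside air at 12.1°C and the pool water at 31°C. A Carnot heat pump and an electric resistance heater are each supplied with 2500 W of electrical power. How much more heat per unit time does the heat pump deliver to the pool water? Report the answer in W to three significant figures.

37700 W

In absolute terms T_C = 285.25 K and T_H = 304.15 K, so ΔT = 18.90 K.
COP_Carnot = T_H/ΔT = 304.15/18.90 = 16.09.
The heat pump delivers Q̇_H = COP × Ẇ = 40230 W; the resistance heater delivers Ẇ = 2500 W.
Extra = (COP − 1)·Ẇ = 37730 W.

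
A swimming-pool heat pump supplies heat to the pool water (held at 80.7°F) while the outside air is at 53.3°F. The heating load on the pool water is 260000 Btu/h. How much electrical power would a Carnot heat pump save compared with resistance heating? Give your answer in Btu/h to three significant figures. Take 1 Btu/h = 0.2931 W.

In absolute terms T_C = 284.98 K and T_H = 300.21 K, so ΔT = 15.22 K.
COP_Carnot = T_H/ΔT = 300.21/15.22 = 19.72.
Resistance heating needs Ẇ_res = Q̇_H = 260000 Btu/h; the reversible heat pump needs only Ẇ_hp = Q̇_H/COP = 13180 Btu/h.
Saving = 260000 − 13180 = 246800 Btu/h.

247000 Btu/h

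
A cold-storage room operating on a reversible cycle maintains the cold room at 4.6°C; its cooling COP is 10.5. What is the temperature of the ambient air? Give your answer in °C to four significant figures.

COP_R = T_C/(T_H − T_C) gives T_H − T_C = T_C/COP.
With T_C = 277.75 K, T_H = 277.75 × (1 + 1/10.5) = 304.20 K.
Converting, 304.20 K = 31.05°C.

31.05 °C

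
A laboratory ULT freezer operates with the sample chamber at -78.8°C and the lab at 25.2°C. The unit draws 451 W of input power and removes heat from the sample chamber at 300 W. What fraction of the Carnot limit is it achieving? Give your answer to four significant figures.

0.3560

COP_actual = Q̇_C/Ẇ = 300.0/451.0 = 0.6652.
In absolute terms T_C = 194.35 K and T_H = 298.35 K, so ΔT = 104.0 K.
COP_Carnot = T_C/ΔT = 194.35/104.0 = 1.869.
η_II = COP_actual/COP_Carnot = 0.6652/1.869 = 0.3560.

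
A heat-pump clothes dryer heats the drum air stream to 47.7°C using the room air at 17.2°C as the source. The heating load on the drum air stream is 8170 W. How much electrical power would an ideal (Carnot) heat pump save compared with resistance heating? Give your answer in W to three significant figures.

In absolute terms T_C = 290.35 K and T_H = 320.85 K, so ΔT = 30.50 K.
COP_Carnot = T_H/ΔT = 320.85/30.50 = 10.52.
Resistance heating needs Ẇ_res = Q̇_H = 8170 W; the reversible heat pump needs only Ẇ_hp = Q̇_H/COP = 776.6 W.
Saving = 8170 − 776.6 = 7393 W.

7390 W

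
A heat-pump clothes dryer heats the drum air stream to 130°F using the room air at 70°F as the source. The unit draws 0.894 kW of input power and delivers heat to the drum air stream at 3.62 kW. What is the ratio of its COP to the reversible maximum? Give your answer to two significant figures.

0.41

COP_actual = Q̇_H/Ẇ = 3.620/0.8940 = 4.049.
In absolute terms T_C = 294.26 K and T_H = 327.59 K, so ΔT = 33.33 K.
COP_Carnot = T_H/ΔT = 327.59/33.33 = 9.828.
η_II = COP_actual/COP_Carnot = 4.049/9.828 = 0.4120.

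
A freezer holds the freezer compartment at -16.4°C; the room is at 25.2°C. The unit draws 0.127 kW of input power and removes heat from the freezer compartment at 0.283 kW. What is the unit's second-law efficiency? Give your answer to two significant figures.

0.36

COP_actual = Q̇_C/Ẇ = 0.2830/0.1270 = 2.228.
In absolute terms T_C = 256.75 K and T_H = 298.35 K, so ΔT = 41.60 K.
COP_Carnot = T_C/ΔT = 256.75/41.60 = 6.172.
η_II = COP_actual/COP_Carnot = 2.228/6.172 = 0.3610.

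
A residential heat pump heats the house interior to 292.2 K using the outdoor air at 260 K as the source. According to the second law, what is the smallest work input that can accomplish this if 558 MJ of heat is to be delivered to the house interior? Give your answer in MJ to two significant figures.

61 MJ

The reservoir spacing is ΔT = 292.2 − 260 = 32.20 K.
The reversible limit is COP_HP = T_H/ΔT = 9.075, so W_min = Q_H/COP = Q_H·ΔT/T_H.
W_min = 558.0 × 32.20/292.20 = 61.49 MJ.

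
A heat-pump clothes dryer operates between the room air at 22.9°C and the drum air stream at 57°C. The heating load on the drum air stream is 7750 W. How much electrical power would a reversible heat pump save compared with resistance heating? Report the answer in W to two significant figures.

In absolute terms T_C = 296.05 K and T_H = 330.15 K, so ΔT = 34.10 K.
COP_Carnot = T_H/ΔT = 330.15/34.10 = 9.682.
Resistance heating needs Ẇ_res = Q̇_H = 7750 W; the reversible heat pump needs only Ẇ_hp = Q̇_H/COP = 800.5 W.
Saving = 7750 − 800.5 = 6950 W.

6900 W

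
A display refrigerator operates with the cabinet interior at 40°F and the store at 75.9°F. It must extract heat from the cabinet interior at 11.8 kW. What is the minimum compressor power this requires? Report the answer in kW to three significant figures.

In absolute terms T_C = 277.59 K and T_H = 297.54 K, so ΔT = 19.94 K.
COP_Carnot = T_C/ΔT = 277.59/19.94 = 13.92.
Ẇ_min = Q̇/COP_Carnot = 11.80/13.92 = 0.8478 kW.

0.848 kW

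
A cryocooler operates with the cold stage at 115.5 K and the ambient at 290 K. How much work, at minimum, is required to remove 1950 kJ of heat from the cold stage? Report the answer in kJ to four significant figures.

2946 kJ

The reservoir spacing is ΔT = 290 − 115.5 = 174.5 K.
The reversible limit is COP_R = T_C/ΔT = 0.6619, so W_min = Q_C/COP = Q_C·ΔT/T_C.
W_min = 1950 × 174.5/115.50 = 2946 kJ.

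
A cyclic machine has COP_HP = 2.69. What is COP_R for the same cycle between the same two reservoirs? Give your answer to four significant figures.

1.690

Since Q_H = Q_C + W for any cycle, COP_R = Q_C/W = Q_H/W − 1.
COP_R = 2.69 − 1 = 1.69.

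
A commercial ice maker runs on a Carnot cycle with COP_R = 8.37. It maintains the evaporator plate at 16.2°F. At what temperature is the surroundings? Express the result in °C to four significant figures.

22.81 °C

COP_R = T_C/(T_H − T_C) gives T_H − T_C = T_C/COP.
With T_C = 264.37 K, T_H = 264.37 × (1 + 1/8.37) = 295.96 K.
Converting, 295.96 K = 22.81°C.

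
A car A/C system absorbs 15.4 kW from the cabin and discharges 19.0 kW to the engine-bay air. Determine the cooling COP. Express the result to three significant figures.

The first law gives Q̇_H = Q̇_C + Ẇ, so the three rates are Q̇_C = 15.40, Q̇_H = 19.00, Ẇ = 3.600 kW.
COP_R = Q̇_C/Ẇ = 15.40/3.600 = 4.278.

4.28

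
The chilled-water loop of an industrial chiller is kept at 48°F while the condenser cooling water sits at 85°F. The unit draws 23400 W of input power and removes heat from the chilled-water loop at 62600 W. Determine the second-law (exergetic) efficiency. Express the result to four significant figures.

0.1950

COP_actual = Q̇_C/Ẇ = 62600/23400 = 2.675.
In absolute terms T_C = 282.04 K and T_H = 302.59 K, so ΔT = 20.56 K.
COP_Carnot = T_C/ΔT = 282.04/20.56 = 13.72.
η_II = COP_actual/COP_Carnot = 2.675/13.72 = 0.1950.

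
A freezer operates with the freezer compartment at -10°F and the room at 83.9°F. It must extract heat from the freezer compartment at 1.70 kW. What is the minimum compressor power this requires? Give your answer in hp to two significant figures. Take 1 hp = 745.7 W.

In absolute terms T_C = 249.82 K and T_H = 301.98 K, so ΔT = 52.17 K.
COP_Carnot = T_C/ΔT = 249.82/52.17 = 4.789.
Ẇ_min = Q̇/COP_Carnot = 1.700/4.789 = 0.3550 kW = 0.4761 hp.

0.48 hp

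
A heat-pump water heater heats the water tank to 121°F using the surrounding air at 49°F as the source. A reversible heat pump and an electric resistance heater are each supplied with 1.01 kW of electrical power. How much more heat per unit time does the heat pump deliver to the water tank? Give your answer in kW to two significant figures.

7.1 kW

In absolute terms T_C = 282.59 K and T_H = 322.59 K, so ΔT = 40.00 K.
COP_Carnot = T_H/ΔT = 322.59/40.00 = 8.065.
The heat pump delivers Q̇_H = COP × Ẇ = 8.146 kW; the resistance heater delivers Ẇ = 1.010 kW.
Extra = (COP − 1)·Ẇ = 7.136 kW.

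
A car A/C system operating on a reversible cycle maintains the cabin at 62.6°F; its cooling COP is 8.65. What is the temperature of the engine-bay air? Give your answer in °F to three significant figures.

123 °F

COP_R = T_C/(T_H − T_C) gives T_H − T_C = T_C/COP.
With T_C = 290.15 K, T_H = 290.15 × (1 + 1/8.65) = 323.69 K.
Converting, 323.69 K = 122.98°F.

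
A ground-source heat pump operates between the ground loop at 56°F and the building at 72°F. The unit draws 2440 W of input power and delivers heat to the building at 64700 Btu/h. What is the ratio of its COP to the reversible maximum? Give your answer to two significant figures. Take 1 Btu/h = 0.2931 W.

0.23

Converting, Q̇_H = 64700 Btu/h = 18960 W, so COP_actual = Q̇_H/Ẇ = 18960/2440 = 7.772.
In absolute terms T_C = 286.48 K and T_H = 295.37 K, so ΔT = 8.889 K.
COP_Carnot = T_H/ΔT = 295.37/8.889 = 33.23.
η_II = COP_actual/COP_Carnot = 7.772/33.23 = 0.2339.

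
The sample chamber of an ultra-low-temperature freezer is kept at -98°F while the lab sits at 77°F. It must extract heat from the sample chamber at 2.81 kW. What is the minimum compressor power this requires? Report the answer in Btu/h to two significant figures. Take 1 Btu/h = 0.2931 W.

4600 Btu/h

In absolute terms T_C = 200.93 K and T_H = 298.15 K, so ΔT = 97.22 K.
COP_Carnot = T_C/ΔT = 200.93/97.22 = 2.067.
Ẇ_min = Q̇/COP_Carnot = 2.810/2.067 = 1.360 kW = 4639 Btu/h.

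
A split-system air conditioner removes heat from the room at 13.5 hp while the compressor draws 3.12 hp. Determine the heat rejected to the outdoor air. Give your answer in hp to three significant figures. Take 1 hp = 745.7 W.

For a cyclic device the first law requires Q̇_H = Q̇_C + Ẇ.
Q̇_H = Q̇_C + Ẇ = 16.62 hp.

16.6 hp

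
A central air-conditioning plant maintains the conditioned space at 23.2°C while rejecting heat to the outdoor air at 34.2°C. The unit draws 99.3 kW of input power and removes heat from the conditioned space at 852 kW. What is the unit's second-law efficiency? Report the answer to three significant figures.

COP_actual = Q̇_C/Ẇ = 852.0/99.30 = 8.580.
In absolute terms T_C = 296.35 K and T_H = 307.35 K, so ΔT = 11.00 K.
COP_Carnot = T_C/ΔT = 296.35/11.00 = 26.94.
η_II = COP_actual/COP_Carnot = 8.580/26.94 = 0.3185.

0.318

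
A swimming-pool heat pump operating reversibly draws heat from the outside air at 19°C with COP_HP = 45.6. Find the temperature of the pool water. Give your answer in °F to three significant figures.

COP_HP = T_H/(T_H − T_C) rearranges to T_H = COP·T_C/(COP − 1).
With T_C = 292.15 K, T_H = 45.6 × 292.15/44.60 = 298.70 K.
Converting, 298.70 K = 77.99°F.

78.0 °F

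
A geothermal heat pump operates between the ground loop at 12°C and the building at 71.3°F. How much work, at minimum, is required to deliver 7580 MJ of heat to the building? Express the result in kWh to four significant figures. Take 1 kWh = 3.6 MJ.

In absolute terms T_C = 285.15 K and T_H = 294.98 K, so ΔT = 9.833 K.
The reversible limit is COP_HP = T_H/ΔT = 30.00, so W_min = Q_H/COP = Q_H·ΔT/T_H.
W_min = 7580 × 9.833/294.98 = 252.7 MJ = 70.19 kWh.

70.19 kWh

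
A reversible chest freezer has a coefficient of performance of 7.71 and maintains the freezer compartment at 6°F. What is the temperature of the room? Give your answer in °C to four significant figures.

COP_R = T_C/(T_H − T_C) gives T_H − T_C = T_C/COP.
With T_C = 258.71 K, T_H = 258.71 × (1 + 1/7.71) = 292.26 K.
Converting, 292.26 K = 19.11°C.

19.11 °C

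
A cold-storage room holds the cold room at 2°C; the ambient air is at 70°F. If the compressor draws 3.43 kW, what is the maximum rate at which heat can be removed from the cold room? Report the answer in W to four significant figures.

49380 W

In absolute terms T_C = 275.15 K and T_H = 294.26 K, so ΔT = 19.11 K.
COP_Carnot = T_C/ΔT = 275.15/19.11 = 14.40.
Q̇_max = COP_Carnot × Ẇ = 14.40 × 3.430 kW = 49.38 kW = 49380 W.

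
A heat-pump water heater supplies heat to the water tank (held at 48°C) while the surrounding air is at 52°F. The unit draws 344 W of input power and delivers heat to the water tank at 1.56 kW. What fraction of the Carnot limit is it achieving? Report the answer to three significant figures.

0.521

Converting, Q̇_H = 1.560 kW = 1560 W, so COP_actual = Q̇_H/Ẇ = 1560/344.0 = 4.535.
In absolute terms T_C = 284.26 K and T_H = 321.15 K, so ΔT = 36.89 K.
COP_Carnot = T_H/ΔT = 321.15/36.89 = 8.706.
η_II = COP_actual/COP_Carnot = 4.535/8.706 = 0.5209.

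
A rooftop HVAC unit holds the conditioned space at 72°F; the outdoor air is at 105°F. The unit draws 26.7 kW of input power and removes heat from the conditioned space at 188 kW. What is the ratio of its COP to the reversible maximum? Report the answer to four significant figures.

COP_actual = Q̇_C/Ẇ = 188.0/26.70 = 7.041.
In absolute terms T_C = 295.37 K and T_H = 313.71 K, so ΔT = 18.33 K.
COP_Carnot = T_C/ΔT = 295.37/18.33 = 16.11.
η_II = COP_actual/COP_Carnot = 7.041/16.11 = 0.4370.

0.4370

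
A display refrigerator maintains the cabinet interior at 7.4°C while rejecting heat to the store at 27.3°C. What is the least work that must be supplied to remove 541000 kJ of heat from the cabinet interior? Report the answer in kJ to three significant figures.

In absolute terms T_C = 280.55 K and T_H = 300.45 K, so ΔT = 19.90 K.
The reversible limit is COP_R = T_C/ΔT = 14.10, so W_min = Q_C/COP = Q_C·ΔT/T_C.
W_min = 541000 × 19.90/280.55 = 38370 kJ.

38400 kJ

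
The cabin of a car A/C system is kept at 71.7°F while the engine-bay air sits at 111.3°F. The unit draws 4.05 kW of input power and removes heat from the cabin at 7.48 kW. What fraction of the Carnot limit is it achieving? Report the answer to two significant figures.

COP_actual = Q̇_C/Ẇ = 7.480/4.050 = 1.847.
In absolute terms T_C = 295.21 K and T_H = 317.21 K, so ΔT = 22.00 K.
COP_Carnot = T_C/ΔT = 295.21/22.00 = 13.42.
η_II = COP_actual/COP_Carnot = 1.847/13.42 = 0.1376.

0.14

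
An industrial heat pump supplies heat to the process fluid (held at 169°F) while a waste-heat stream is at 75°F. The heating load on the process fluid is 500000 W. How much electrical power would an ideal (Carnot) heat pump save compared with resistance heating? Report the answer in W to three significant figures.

In absolute terms T_C = 297.04 K and T_H = 349.26 K, so ΔT = 52.22 K.
COP_Carnot = T_H/ΔT = 349.26/52.22 = 6.688.
Resistance heating needs Ẇ_res = Q̇_H = 500000 W; the reversible heat pump needs only Ẇ_hp = Q̇_H/COP = 74760 W.
Saving = 500000 − 74760 = 425200 W.

425000 W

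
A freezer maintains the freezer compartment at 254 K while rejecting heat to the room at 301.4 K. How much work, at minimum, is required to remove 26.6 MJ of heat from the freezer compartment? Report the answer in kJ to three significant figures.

4960 kJ

The reservoir spacing is ΔT = 301.4 − 254 = 47.40 K.
The reversible limit is COP_R = T_C/ΔT = 5.359, so W_min = Q_C/COP = Q_C·ΔT/T_C.
W_min = 26.60 × 47.40/254.00 = 4.964 MJ = 4964 kJ.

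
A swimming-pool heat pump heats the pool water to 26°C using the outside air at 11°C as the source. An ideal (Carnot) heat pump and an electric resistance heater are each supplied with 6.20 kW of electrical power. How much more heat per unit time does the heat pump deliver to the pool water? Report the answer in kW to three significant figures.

In absolute terms T_C = 284.15 K and T_H = 299.15 K, so ΔT = 15.00 K.
COP_Carnot = T_H/ΔT = 299.15/15.00 = 19.94.
The heat pump delivers Q̇_H = COP × Ẇ = 123.6 kW; the resistance heater delivers Ẇ = 6.200 kW.
Extra = (COP − 1)·Ẇ = 117.4 kW.

117 kW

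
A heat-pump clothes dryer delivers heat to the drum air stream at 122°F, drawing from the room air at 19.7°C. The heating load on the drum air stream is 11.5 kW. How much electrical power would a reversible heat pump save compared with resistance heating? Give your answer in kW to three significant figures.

In absolute terms T_C = 292.85 K and T_H = 323.15 K, so ΔT = 30.30 K.
COP_Carnot = T_H/ΔT = 323.15/30.30 = 10.67.
Resistance heating needs Ẇ_res = Q̇_H = 11.50 kW; the reversible heat pump needs only Ẇ_hp = Q̇_H/COP = 1.078 kW.
Saving = 11.50 − 1.078 = 10.42 kW.

10.4 kW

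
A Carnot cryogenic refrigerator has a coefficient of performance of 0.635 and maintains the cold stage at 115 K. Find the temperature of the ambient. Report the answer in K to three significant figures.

296 K

COP_R = T_C/(T_H − T_C) gives T_H − T_C = T_C/COP.
With T_C = 115.00 K, T_H = 115.00 × (1 + 1/0.635) = 296.10 K.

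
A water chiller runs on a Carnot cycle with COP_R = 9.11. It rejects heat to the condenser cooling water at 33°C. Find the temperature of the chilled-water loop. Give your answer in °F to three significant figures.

36.9 °F

For a Carnot refrigerator COP_R = T_C/(T_H − T_C), so T_C = COP·T_H/(1 + COP).
With T_H = 306.15 K, T_C = 9.11 × 306.15/10.11 = 275.87 K.
Converting, 275.87 K = 36.89°F.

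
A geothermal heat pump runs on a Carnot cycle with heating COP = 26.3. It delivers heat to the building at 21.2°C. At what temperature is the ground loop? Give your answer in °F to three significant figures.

50.0 °F

COP_HP = T_H/(T_H − T_C) gives T_H − T_C = T_H/COP.
With T_H = 294.35 K, T_C = 294.35 × (1 − 1/26.3) = 283.16 K.
Converting, 283.16 K = 50.01°F.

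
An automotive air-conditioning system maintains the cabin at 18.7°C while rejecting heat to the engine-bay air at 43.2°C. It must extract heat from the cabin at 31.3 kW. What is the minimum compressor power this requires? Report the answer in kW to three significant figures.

In absolute terms T_C = 291.85 K and T_H = 316.35 K, so ΔT = 24.50 K.
COP_Carnot = T_C/ΔT = 291.85/24.50 = 11.91.
Ẇ_min = Q̇/COP_Carnot = 31.30/11.91 = 2.628 kW.

2.63 kW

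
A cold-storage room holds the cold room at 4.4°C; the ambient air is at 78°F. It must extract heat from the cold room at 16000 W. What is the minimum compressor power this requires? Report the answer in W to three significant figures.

1220 W

In absolute terms T_C = 277.55 K and T_H = 298.71 K, so ΔT = 21.16 K.
COP_Carnot = T_C/ΔT = 277.55/21.16 = 13.12.
Ẇ_min = Q̇/COP_Carnot = 16000/13.12 = 1220 W.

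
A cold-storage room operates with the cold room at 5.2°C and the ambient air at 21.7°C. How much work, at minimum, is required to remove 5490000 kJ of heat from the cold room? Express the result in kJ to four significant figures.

325400 kJ

In absolute terms T_C = 278.35 K and T_H = 294.85 K, so ΔT = 16.50 K.
The reversible limit is COP_R = T_C/ΔT = 16.87, so W_min = Q_C/COP = Q_C·ΔT/T_C.
W_min = 5490000 × 16.50/278.35 = 325400 kJ.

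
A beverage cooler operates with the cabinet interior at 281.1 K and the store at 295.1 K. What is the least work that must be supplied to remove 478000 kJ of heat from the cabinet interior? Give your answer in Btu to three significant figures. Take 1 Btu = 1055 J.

22600 Btu

The reservoir spacing is ΔT = 295.1 − 281.1 = 14.00 K.
The reversible limit is COP_R = T_C/ΔT = 20.08, so W_min = Q_C/COP = Q_C·ΔT/T_C.
W_min = 478000 × 14.00/281.10 = 23810 kJ = 22570 Btu.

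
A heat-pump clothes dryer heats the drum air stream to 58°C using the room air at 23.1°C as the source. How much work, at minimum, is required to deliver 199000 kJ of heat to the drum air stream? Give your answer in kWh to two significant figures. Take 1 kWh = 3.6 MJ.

5.8 kWh

In absolute terms T_C = 296.25 K and T_H = 331.15 K, so ΔT = 34.90 K.
The reversible limit is COP_HP = T_H/ΔT = 9.489, so W_min = Q_H/COP = Q_H·ΔT/T_H.
W_min = 199000 × 34.90/331.15 = 20970 kJ = 5.826 kWh.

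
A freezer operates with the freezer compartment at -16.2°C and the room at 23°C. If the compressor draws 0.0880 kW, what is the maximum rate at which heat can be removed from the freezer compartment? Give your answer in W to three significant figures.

577 W

In absolute terms T_C = 256.95 K and T_H = 296.15 K, so ΔT = 39.20 K.
COP_Carnot = T_C/ΔT = 256.95/39.20 = 6.555.
Q̇_max = COP_Carnot × Ẇ = 6.555 × 0.08800 kW = 0.5768 kW = 576.8 W.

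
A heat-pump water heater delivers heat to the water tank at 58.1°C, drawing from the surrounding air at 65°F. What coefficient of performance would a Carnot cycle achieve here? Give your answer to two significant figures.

In absolute terms T_C = 291.48 K and T_H = 331.25 K, so ΔT = 39.77 K.
For a reversible cycle, COP_Carnot = T_H/ΔT = 331.25/39.77 = 8.330.

8.3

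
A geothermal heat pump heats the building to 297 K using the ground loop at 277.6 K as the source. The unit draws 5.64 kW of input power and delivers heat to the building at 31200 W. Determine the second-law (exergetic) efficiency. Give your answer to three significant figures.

0.361

Converting, Q̇_H = 31200 W = 31.20 kW, so COP_actual = Q̇_H/Ẇ = 31.20/5.640 = 5.532.
The reservoir spacing is ΔT = 297 − 277.6 = 19.40 K.
COP_Carnot = T_H/ΔT = 297.00/19.40 = 15.31.
η_II = COP_actual/COP_Carnot = 5.532/15.31 = 0.3613.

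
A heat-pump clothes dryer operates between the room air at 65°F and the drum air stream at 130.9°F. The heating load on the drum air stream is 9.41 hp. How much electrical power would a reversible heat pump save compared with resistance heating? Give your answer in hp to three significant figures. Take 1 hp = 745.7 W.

8.36 hp

In absolute terms T_C = 291.48 K and T_H = 328.09 K, so ΔT = 36.61 K.
COP_Carnot = T_H/ΔT = 328.09/36.61 = 8.962.
Resistance heating needs Ẇ_res = Q̇_H = 9.410 hp; the reversible heat pump needs only Ẇ_hp = Q̇_H/COP = 1.050 hp.
Saving = 9.410 − 1.050 = 8.360 hp.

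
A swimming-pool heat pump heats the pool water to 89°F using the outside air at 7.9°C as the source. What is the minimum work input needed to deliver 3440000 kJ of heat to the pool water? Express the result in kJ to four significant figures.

In absolute terms T_C = 281.05 K and T_H = 304.82 K, so ΔT = 23.77 K.
The reversible limit is COP_HP = T_H/ΔT = 12.83, so W_min = Q_H/COP = Q_H·ΔT/T_H.
W_min = 3440000 × 23.77/304.82 = 268200 kJ.

268200 kJ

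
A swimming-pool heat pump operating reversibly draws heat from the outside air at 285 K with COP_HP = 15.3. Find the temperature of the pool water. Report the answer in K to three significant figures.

COP_HP = T_H/(T_H − T_C) rearranges to T_H = COP·T_C/(COP − 1).
With T_C = 285.00 K, T_H = 15.3 × 285.00/14.30 = 304.93 K.

305 K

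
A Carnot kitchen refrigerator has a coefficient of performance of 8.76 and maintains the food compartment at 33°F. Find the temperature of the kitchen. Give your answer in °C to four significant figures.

31.80 °C

COP_R = T_C/(T_H − T_C) gives T_H − T_C = T_C/COP.
With T_C = 273.71 K, T_H = 273.71 × (1 + 1/8.76) = 304.95 K.
Converting, 304.95 K = 31.80°C.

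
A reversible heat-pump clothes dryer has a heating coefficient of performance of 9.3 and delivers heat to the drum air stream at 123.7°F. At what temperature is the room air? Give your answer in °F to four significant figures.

COP_HP = T_H/(T_H − T_C) gives T_H − T_C = T_H/COP.
With T_H = 324.09 K, T_C = 324.09 × (1 − 1/9.3) = 289.25 K.
Converting, 289.25 K = 60.97°F.

60.97 °F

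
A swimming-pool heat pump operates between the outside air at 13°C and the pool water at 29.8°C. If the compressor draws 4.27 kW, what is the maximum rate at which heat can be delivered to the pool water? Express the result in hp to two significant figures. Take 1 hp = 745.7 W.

In absolute terms T_C = 286.15 K and T_H = 302.95 K, so ΔT = 16.80 K.
COP_Carnot = T_H/ΔT = 302.95/16.80 = 18.03.
Q̇_max = COP_Carnot × Ẇ = 18.03 × 4.270 kW = 77.00 kW = 103.3 hp.

100 hp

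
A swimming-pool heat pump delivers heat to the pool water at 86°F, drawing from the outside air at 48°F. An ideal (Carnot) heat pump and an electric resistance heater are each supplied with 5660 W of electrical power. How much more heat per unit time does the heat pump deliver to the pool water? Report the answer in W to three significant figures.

75600 W

In absolute terms T_C = 282.04 K and T_H = 303.15 K, so ΔT = 21.11 K.
COP_Carnot = T_H/ΔT = 303.15/21.11 = 14.36.
The heat pump delivers Q̇_H = COP × Ẇ = 81280 W; the resistance heater delivers Ẇ = 5660 W.
Extra = (COP − 1)·Ẇ = 75620 W.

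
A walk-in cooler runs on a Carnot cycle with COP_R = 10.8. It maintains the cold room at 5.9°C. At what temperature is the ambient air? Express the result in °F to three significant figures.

COP_R = T_C/(T_H − T_C) gives T_H − T_C = T_C/COP.
With T_C = 279.05 K, T_H = 279.05 × (1 + 1/10.8) = 304.89 K.
Converting, 304.89 K = 89.13°F.

89.1 °F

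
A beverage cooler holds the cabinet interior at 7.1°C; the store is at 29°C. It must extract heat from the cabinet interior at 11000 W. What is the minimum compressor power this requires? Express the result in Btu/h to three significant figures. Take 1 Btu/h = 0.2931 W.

In absolute terms T_C = 280.25 K and T_H = 302.15 K, so ΔT = 21.90 K.
COP_Carnot = T_C/ΔT = 280.25/21.90 = 12.80.
Ẇ_min = Q̇/COP_Carnot = 11000/12.80 = 859.6 W = 2933 Btu/h.

2930 Btu/h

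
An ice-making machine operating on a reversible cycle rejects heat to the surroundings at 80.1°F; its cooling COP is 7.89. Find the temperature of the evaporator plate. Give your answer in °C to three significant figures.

-7.01 °C

For a Carnot refrigerator COP_R = T_C/(T_H − T_C), so T_C = COP·T_H/(1 + COP).
With T_H = 299.87 K, T_C = 7.89 × 299.87/8.890 = 266.14 K.
Converting, 266.14 K = -7.01°C.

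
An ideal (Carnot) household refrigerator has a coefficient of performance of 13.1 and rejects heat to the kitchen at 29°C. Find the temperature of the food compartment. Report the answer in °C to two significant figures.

7.6 °C

For a Carnot refrigerator COP_R = T_C/(T_H − T_C), so T_C = COP·T_H/(1 + COP).
With T_H = 302.15 K, T_C = 13.1 × 302.15/14.10 = 280.72 K.
Converting, 280.72 K = 7.57°C.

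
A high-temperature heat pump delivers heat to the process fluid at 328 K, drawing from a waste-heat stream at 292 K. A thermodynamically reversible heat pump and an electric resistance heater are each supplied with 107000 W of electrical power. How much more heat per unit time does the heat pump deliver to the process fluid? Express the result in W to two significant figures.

870000 W

The reservoir spacing is ΔT = 328 − 292 = 36.00 K.
COP_Carnot = T_H/ΔT = 328.00/36.00 = 9.111.
The heat pump delivers Q̇_H = COP × Ẇ = 974900 W; the resistance heater delivers Ẇ = 107000 W.
Extra = (COP − 1)·Ẇ = 867900 W.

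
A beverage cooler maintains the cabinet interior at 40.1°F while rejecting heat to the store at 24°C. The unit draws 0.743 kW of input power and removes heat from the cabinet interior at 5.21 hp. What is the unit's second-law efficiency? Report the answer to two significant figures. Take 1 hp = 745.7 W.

0.37

Converting, Q̇_C = 5.210 hp = 3.885 kW, so COP_actual = Q̇_C/Ẇ = 3.885/0.7430 = 5.229.
In absolute terms T_C = 277.65 K and T_H = 297.15 K, so ΔT = 19.50 K.
COP_Carnot = T_C/ΔT = 277.65/19.50 = 14.24.
η_II = COP_actual/COP_Carnot = 5.229/14.24 = 0.3672.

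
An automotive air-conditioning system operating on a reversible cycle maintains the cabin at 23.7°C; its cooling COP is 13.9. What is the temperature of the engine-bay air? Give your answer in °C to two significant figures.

45 °C

COP_R = T_C/(T_H − T_C) gives T_H − T_C = T_C/COP.
With T_C = 296.85 K, T_H = 296.85 × (1 + 1/13.9) = 318.21 K.
Converting, 318.21 K = 45.06°C.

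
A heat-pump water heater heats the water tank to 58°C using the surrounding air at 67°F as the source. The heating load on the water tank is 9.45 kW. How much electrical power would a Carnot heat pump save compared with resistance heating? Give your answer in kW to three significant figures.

8.35 kW

In absolute terms T_C = 292.59 K and T_H = 331.15 K, so ΔT = 38.56 K.
COP_Carnot = T_H/ΔT = 331.15/38.56 = 8.589.
Resistance heating needs Ẇ_res = Q̇_H = 9.450 kW; the reversible heat pump needs only Ẇ_hp = Q̇_H/COP = 1.100 kW.
Saving = 9.450 − 1.100 = 8.350 kW.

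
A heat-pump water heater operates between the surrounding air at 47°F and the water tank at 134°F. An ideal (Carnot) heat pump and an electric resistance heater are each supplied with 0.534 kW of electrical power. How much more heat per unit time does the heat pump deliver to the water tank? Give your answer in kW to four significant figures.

3.110 kW

In absolute terms T_C = 281.48 K and T_H = 329.82 K, so ΔT = 48.33 K.
COP_Carnot = T_H/ΔT = 329.82/48.33 = 6.824.
The heat pump delivers Q̇_H = COP × Ẇ = 3.644 kW; the resistance heater delivers Ẇ = 0.5340 kW.
Extra = (COP − 1)·Ẇ = 3.110 kW.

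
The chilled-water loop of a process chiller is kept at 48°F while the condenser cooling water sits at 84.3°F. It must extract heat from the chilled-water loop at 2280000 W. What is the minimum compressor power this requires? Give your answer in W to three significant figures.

In absolute terms T_C = 282.04 K and T_H = 302.21 K, so ΔT = 20.17 K.
COP_Carnot = T_C/ΔT = 282.04/20.17 = 13.99.
Ẇ_min = Q̇/COP_Carnot = 2280000/13.99 = 163000 W.

163000 W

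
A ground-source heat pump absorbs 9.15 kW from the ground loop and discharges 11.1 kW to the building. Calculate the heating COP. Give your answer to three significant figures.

5.69

The first law gives Q̇_H = Q̇_C + Ẇ, so the three rates are Q̇_C = 9.150, Q̇_H = 11.10, Ẇ = 1.950 kW.
COP_HP = Q̇_H/Ẇ = 11.10/1.950 = 5.692.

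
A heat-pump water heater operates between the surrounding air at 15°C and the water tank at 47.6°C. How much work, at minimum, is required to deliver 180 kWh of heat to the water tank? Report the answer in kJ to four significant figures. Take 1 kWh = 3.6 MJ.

65860 kJ

In absolute terms T_C = 288.15 K and T_H = 320.75 K, so ΔT = 32.60 K.
The reversible limit is COP_HP = T_H/ΔT = 9.839, so W_min = Q_H/COP = Q_H·ΔT/T_H.
W_min = 180.0 × 32.60/320.75 = 18.29 kWh = 65860 kJ.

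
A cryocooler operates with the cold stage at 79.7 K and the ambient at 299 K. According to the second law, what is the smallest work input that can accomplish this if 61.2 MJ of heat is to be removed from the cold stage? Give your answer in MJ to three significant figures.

168 MJ

The reservoir spacing is ΔT = 299 − 79.7 = 219.3 K.
The reversible limit is COP_R = T_C/ΔT = 0.3634, so W_min = Q_C/COP = Q_C·ΔT/T_C.
W_min = 61.20 × 219.3/79.70 = 168.4 MJ.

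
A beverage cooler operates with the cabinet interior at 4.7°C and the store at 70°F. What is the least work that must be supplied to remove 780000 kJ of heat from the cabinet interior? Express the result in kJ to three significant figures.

46100 kJ

In absolute terms T_C = 277.85 K and T_H = 294.26 K, so ΔT = 16.41 K.
The reversible limit is COP_R = T_C/ΔT = 16.93, so W_min = Q_C/COP = Q_C·ΔT/T_C.
W_min = 780000 × 16.41/277.85 = 46070 kJ.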